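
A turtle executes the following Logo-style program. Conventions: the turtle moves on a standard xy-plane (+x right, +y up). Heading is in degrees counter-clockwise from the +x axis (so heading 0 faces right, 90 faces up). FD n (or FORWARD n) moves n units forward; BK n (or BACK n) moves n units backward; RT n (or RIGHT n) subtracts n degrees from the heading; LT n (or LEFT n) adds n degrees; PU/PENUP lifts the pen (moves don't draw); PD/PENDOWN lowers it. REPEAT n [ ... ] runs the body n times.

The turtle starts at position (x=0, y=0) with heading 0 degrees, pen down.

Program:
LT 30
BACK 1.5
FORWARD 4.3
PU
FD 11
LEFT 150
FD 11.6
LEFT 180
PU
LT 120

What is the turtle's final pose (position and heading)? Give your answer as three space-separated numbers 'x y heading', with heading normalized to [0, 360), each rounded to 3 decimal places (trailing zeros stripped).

Answer: 0.351 6.9 120

Derivation:
Executing turtle program step by step:
Start: pos=(0,0), heading=0, pen down
LT 30: heading 0 -> 30
BK 1.5: (0,0) -> (-1.299,-0.75) [heading=30, draw]
FD 4.3: (-1.299,-0.75) -> (2.425,1.4) [heading=30, draw]
PU: pen up
FD 11: (2.425,1.4) -> (11.951,6.9) [heading=30, move]
LT 150: heading 30 -> 180
FD 11.6: (11.951,6.9) -> (0.351,6.9) [heading=180, move]
LT 180: heading 180 -> 0
PU: pen up
LT 120: heading 0 -> 120
Final: pos=(0.351,6.9), heading=120, 2 segment(s) drawn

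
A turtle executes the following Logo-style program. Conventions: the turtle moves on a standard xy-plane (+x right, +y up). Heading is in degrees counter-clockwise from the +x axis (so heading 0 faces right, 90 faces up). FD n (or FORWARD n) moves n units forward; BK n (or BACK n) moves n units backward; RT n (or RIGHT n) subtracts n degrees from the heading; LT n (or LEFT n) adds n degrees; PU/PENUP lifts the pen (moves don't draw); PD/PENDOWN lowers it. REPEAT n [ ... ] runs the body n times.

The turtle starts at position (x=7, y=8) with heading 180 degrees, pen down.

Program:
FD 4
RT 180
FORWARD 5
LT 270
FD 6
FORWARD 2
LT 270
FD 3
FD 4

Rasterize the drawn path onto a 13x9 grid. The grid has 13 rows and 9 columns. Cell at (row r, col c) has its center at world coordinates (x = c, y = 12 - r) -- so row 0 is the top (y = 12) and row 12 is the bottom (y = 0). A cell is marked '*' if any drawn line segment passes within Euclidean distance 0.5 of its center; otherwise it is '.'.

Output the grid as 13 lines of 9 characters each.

Answer: .........
.........
.........
.........
...******
........*
........*
........*
........*
........*
........*
........*
.********

Derivation:
Segment 0: (7,8) -> (3,8)
Segment 1: (3,8) -> (8,8)
Segment 2: (8,8) -> (8,2)
Segment 3: (8,2) -> (8,0)
Segment 4: (8,0) -> (5,0)
Segment 5: (5,0) -> (1,0)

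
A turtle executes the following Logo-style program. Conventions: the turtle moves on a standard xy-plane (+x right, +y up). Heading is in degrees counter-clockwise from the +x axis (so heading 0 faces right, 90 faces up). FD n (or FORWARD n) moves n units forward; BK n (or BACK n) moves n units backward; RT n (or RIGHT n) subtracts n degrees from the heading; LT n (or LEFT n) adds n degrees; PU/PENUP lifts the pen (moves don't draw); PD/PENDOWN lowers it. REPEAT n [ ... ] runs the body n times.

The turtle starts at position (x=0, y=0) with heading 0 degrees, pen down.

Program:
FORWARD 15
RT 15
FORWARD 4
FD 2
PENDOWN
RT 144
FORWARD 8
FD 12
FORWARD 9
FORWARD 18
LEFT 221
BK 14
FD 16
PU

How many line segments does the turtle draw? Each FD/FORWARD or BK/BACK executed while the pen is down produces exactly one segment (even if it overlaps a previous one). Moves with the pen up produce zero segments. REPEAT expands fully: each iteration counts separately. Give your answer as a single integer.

Executing turtle program step by step:
Start: pos=(0,0), heading=0, pen down
FD 15: (0,0) -> (15,0) [heading=0, draw]
RT 15: heading 0 -> 345
FD 4: (15,0) -> (18.864,-1.035) [heading=345, draw]
FD 2: (18.864,-1.035) -> (20.796,-1.553) [heading=345, draw]
PD: pen down
RT 144: heading 345 -> 201
FD 8: (20.796,-1.553) -> (13.327,-4.42) [heading=201, draw]
FD 12: (13.327,-4.42) -> (2.124,-8.72) [heading=201, draw]
FD 9: (2.124,-8.72) -> (-6.278,-11.946) [heading=201, draw]
FD 18: (-6.278,-11.946) -> (-23.083,-18.396) [heading=201, draw]
LT 221: heading 201 -> 62
BK 14: (-23.083,-18.396) -> (-29.655,-30.757) [heading=62, draw]
FD 16: (-29.655,-30.757) -> (-22.144,-16.63) [heading=62, draw]
PU: pen up
Final: pos=(-22.144,-16.63), heading=62, 9 segment(s) drawn
Segments drawn: 9

Answer: 9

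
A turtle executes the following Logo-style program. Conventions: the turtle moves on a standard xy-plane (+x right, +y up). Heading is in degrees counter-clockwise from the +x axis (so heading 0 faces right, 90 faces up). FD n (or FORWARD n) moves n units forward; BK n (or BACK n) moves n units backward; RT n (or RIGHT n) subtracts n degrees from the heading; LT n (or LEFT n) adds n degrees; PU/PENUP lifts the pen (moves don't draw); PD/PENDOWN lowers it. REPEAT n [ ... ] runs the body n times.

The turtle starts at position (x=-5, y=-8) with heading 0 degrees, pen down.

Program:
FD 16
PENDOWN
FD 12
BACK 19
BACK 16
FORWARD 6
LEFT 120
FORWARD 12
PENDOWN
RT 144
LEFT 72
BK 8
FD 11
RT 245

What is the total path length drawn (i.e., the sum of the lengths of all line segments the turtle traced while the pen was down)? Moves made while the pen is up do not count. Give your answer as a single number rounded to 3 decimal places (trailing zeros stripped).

Executing turtle program step by step:
Start: pos=(-5,-8), heading=0, pen down
FD 16: (-5,-8) -> (11,-8) [heading=0, draw]
PD: pen down
FD 12: (11,-8) -> (23,-8) [heading=0, draw]
BK 19: (23,-8) -> (4,-8) [heading=0, draw]
BK 16: (4,-8) -> (-12,-8) [heading=0, draw]
FD 6: (-12,-8) -> (-6,-8) [heading=0, draw]
LT 120: heading 0 -> 120
FD 12: (-6,-8) -> (-12,2.392) [heading=120, draw]
PD: pen down
RT 144: heading 120 -> 336
LT 72: heading 336 -> 48
BK 8: (-12,2.392) -> (-17.353,-3.553) [heading=48, draw]
FD 11: (-17.353,-3.553) -> (-9.993,4.622) [heading=48, draw]
RT 245: heading 48 -> 163
Final: pos=(-9.993,4.622), heading=163, 8 segment(s) drawn

Segment lengths:
  seg 1: (-5,-8) -> (11,-8), length = 16
  seg 2: (11,-8) -> (23,-8), length = 12
  seg 3: (23,-8) -> (4,-8), length = 19
  seg 4: (4,-8) -> (-12,-8), length = 16
  seg 5: (-12,-8) -> (-6,-8), length = 6
  seg 6: (-6,-8) -> (-12,2.392), length = 12
  seg 7: (-12,2.392) -> (-17.353,-3.553), length = 8
  seg 8: (-17.353,-3.553) -> (-9.993,4.622), length = 11
Total = 100

Answer: 100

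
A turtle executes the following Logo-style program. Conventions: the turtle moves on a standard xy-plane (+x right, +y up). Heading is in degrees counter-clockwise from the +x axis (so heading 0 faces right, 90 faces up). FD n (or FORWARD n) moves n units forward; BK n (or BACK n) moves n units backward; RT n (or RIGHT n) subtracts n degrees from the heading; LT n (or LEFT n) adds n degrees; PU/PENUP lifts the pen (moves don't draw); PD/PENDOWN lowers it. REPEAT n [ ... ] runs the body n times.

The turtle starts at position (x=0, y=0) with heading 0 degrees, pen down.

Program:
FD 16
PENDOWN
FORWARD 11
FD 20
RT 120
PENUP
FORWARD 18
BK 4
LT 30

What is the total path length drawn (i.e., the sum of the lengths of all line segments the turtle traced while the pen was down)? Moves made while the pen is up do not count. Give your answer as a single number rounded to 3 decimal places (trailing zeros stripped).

Answer: 47

Derivation:
Executing turtle program step by step:
Start: pos=(0,0), heading=0, pen down
FD 16: (0,0) -> (16,0) [heading=0, draw]
PD: pen down
FD 11: (16,0) -> (27,0) [heading=0, draw]
FD 20: (27,0) -> (47,0) [heading=0, draw]
RT 120: heading 0 -> 240
PU: pen up
FD 18: (47,0) -> (38,-15.588) [heading=240, move]
BK 4: (38,-15.588) -> (40,-12.124) [heading=240, move]
LT 30: heading 240 -> 270
Final: pos=(40,-12.124), heading=270, 3 segment(s) drawn

Segment lengths:
  seg 1: (0,0) -> (16,0), length = 16
  seg 2: (16,0) -> (27,0), length = 11
  seg 3: (27,0) -> (47,0), length = 20
Total = 47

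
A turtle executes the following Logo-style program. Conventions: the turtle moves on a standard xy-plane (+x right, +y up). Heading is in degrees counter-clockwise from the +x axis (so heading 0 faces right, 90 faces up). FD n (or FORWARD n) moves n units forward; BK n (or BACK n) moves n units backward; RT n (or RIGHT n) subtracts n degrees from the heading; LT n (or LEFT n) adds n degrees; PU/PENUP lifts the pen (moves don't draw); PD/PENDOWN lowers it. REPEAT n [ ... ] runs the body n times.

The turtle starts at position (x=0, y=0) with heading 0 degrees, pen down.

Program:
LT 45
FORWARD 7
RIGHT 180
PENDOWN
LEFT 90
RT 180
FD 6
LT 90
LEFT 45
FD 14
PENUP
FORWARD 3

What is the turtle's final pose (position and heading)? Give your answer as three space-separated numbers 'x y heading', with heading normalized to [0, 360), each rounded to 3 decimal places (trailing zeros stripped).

Answer: 0.707 -7.808 270

Derivation:
Executing turtle program step by step:
Start: pos=(0,0), heading=0, pen down
LT 45: heading 0 -> 45
FD 7: (0,0) -> (4.95,4.95) [heading=45, draw]
RT 180: heading 45 -> 225
PD: pen down
LT 90: heading 225 -> 315
RT 180: heading 315 -> 135
FD 6: (4.95,4.95) -> (0.707,9.192) [heading=135, draw]
LT 90: heading 135 -> 225
LT 45: heading 225 -> 270
FD 14: (0.707,9.192) -> (0.707,-4.808) [heading=270, draw]
PU: pen up
FD 3: (0.707,-4.808) -> (0.707,-7.808) [heading=270, move]
Final: pos=(0.707,-7.808), heading=270, 3 segment(s) drawn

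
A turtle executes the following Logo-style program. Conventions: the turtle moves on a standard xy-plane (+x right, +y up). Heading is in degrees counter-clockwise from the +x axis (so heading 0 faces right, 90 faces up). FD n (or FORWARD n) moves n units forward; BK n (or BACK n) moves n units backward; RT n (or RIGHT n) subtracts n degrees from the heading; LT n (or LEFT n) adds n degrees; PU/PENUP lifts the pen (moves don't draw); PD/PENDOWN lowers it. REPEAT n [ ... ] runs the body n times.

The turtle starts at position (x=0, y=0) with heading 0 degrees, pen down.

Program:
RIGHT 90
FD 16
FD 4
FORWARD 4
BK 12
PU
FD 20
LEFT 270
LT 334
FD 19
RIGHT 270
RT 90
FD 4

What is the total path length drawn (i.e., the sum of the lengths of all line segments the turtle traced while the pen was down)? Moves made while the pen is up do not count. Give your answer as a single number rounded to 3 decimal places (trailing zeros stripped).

Executing turtle program step by step:
Start: pos=(0,0), heading=0, pen down
RT 90: heading 0 -> 270
FD 16: (0,0) -> (0,-16) [heading=270, draw]
FD 4: (0,-16) -> (0,-20) [heading=270, draw]
FD 4: (0,-20) -> (0,-24) [heading=270, draw]
BK 12: (0,-24) -> (0,-12) [heading=270, draw]
PU: pen up
FD 20: (0,-12) -> (0,-32) [heading=270, move]
LT 270: heading 270 -> 180
LT 334: heading 180 -> 154
FD 19: (0,-32) -> (-17.077,-23.671) [heading=154, move]
RT 270: heading 154 -> 244
RT 90: heading 244 -> 154
FD 4: (-17.077,-23.671) -> (-20.672,-21.917) [heading=154, move]
Final: pos=(-20.672,-21.917), heading=154, 4 segment(s) drawn

Segment lengths:
  seg 1: (0,0) -> (0,-16), length = 16
  seg 2: (0,-16) -> (0,-20), length = 4
  seg 3: (0,-20) -> (0,-24), length = 4
  seg 4: (0,-24) -> (0,-12), length = 12
Total = 36

Answer: 36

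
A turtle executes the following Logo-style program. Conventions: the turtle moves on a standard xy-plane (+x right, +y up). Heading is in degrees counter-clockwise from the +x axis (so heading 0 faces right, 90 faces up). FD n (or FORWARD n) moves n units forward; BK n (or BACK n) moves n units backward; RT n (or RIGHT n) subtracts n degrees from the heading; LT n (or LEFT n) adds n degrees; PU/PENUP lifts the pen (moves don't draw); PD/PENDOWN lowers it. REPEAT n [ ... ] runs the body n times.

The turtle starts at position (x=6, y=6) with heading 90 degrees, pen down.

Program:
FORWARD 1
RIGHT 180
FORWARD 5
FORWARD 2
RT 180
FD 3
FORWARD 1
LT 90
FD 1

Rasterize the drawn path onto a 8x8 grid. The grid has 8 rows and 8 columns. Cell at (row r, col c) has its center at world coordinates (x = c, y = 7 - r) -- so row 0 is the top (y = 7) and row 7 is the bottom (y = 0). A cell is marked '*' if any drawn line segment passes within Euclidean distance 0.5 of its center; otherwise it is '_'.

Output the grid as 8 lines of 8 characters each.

Segment 0: (6,6) -> (6,7)
Segment 1: (6,7) -> (6,2)
Segment 2: (6,2) -> (6,0)
Segment 3: (6,0) -> (6,3)
Segment 4: (6,3) -> (6,4)
Segment 5: (6,4) -> (5,4)

Answer: ______*_
______*_
______*_
_____**_
______*_
______*_
______*_
______*_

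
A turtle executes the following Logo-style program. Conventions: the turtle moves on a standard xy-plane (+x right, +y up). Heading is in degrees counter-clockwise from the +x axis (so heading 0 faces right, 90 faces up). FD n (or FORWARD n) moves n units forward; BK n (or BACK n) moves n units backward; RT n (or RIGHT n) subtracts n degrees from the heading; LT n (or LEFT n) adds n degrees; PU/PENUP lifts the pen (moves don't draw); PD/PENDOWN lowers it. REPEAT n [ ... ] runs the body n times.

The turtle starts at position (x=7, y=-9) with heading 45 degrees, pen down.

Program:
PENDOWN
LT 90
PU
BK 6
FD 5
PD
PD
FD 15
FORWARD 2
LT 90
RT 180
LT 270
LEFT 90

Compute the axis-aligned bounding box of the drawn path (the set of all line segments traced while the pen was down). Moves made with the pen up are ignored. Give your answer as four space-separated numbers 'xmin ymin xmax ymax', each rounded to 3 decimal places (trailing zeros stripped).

Answer: -4.314 -9.707 7.707 2.314

Derivation:
Executing turtle program step by step:
Start: pos=(7,-9), heading=45, pen down
PD: pen down
LT 90: heading 45 -> 135
PU: pen up
BK 6: (7,-9) -> (11.243,-13.243) [heading=135, move]
FD 5: (11.243,-13.243) -> (7.707,-9.707) [heading=135, move]
PD: pen down
PD: pen down
FD 15: (7.707,-9.707) -> (-2.899,0.899) [heading=135, draw]
FD 2: (-2.899,0.899) -> (-4.314,2.314) [heading=135, draw]
LT 90: heading 135 -> 225
RT 180: heading 225 -> 45
LT 270: heading 45 -> 315
LT 90: heading 315 -> 45
Final: pos=(-4.314,2.314), heading=45, 2 segment(s) drawn

Segment endpoints: x in {-4.314, -2.899, 7.707}, y in {-9.707, 0.899, 2.314}
xmin=-4.314, ymin=-9.707, xmax=7.707, ymax=2.314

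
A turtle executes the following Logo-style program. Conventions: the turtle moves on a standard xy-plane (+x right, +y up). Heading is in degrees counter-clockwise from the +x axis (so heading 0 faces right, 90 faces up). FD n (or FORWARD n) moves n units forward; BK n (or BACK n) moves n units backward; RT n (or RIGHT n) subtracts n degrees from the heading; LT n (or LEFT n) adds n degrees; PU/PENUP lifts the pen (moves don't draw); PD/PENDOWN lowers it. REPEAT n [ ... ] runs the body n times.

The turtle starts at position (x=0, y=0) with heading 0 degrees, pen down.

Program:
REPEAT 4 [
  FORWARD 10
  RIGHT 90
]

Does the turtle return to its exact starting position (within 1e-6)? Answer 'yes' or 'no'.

Answer: yes

Derivation:
Executing turtle program step by step:
Start: pos=(0,0), heading=0, pen down
REPEAT 4 [
  -- iteration 1/4 --
  FD 10: (0,0) -> (10,0) [heading=0, draw]
  RT 90: heading 0 -> 270
  -- iteration 2/4 --
  FD 10: (10,0) -> (10,-10) [heading=270, draw]
  RT 90: heading 270 -> 180
  -- iteration 3/4 --
  FD 10: (10,-10) -> (0,-10) [heading=180, draw]
  RT 90: heading 180 -> 90
  -- iteration 4/4 --
  FD 10: (0,-10) -> (0,0) [heading=90, draw]
  RT 90: heading 90 -> 0
]
Final: pos=(0,0), heading=0, 4 segment(s) drawn

Start position: (0, 0)
Final position: (0, 0)
Distance = 0; < 1e-6 -> CLOSED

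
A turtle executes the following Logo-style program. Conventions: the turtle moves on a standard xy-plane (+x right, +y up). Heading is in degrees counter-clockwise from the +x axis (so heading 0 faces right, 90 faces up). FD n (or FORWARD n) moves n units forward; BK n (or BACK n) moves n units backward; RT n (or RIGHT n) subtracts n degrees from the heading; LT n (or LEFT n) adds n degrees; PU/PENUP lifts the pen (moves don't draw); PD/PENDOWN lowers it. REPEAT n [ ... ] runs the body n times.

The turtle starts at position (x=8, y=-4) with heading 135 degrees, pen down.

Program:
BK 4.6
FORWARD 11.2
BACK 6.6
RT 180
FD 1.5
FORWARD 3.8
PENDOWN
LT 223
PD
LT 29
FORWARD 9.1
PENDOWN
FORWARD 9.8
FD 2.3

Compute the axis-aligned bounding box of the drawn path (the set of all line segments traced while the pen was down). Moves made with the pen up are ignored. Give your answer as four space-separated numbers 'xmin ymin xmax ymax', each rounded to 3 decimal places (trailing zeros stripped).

Executing turtle program step by step:
Start: pos=(8,-4), heading=135, pen down
BK 4.6: (8,-4) -> (11.253,-7.253) [heading=135, draw]
FD 11.2: (11.253,-7.253) -> (3.333,0.667) [heading=135, draw]
BK 6.6: (3.333,0.667) -> (8,-4) [heading=135, draw]
RT 180: heading 135 -> 315
FD 1.5: (8,-4) -> (9.061,-5.061) [heading=315, draw]
FD 3.8: (9.061,-5.061) -> (11.748,-7.748) [heading=315, draw]
PD: pen down
LT 223: heading 315 -> 178
PD: pen down
LT 29: heading 178 -> 207
FD 9.1: (11.748,-7.748) -> (3.64,-11.879) [heading=207, draw]
PD: pen down
FD 9.8: (3.64,-11.879) -> (-5.092,-16.328) [heading=207, draw]
FD 2.3: (-5.092,-16.328) -> (-7.142,-17.372) [heading=207, draw]
Final: pos=(-7.142,-17.372), heading=207, 8 segment(s) drawn

Segment endpoints: x in {-7.142, -5.092, 3.333, 3.64, 8, 9.061, 11.253, 11.748}, y in {-17.372, -16.328, -11.879, -7.748, -7.253, -5.061, -4, -4, 0.667}
xmin=-7.142, ymin=-17.372, xmax=11.748, ymax=0.667

Answer: -7.142 -17.372 11.748 0.667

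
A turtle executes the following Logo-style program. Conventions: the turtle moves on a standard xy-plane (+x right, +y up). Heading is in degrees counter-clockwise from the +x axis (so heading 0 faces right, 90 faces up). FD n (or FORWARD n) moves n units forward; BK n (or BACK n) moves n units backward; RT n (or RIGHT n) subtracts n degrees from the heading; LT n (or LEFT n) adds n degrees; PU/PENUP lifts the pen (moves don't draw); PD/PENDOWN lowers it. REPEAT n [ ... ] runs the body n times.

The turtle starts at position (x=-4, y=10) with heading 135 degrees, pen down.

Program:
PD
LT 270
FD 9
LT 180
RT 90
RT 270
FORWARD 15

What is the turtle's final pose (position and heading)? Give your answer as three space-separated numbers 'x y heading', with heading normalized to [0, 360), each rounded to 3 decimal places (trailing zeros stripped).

Executing turtle program step by step:
Start: pos=(-4,10), heading=135, pen down
PD: pen down
LT 270: heading 135 -> 45
FD 9: (-4,10) -> (2.364,16.364) [heading=45, draw]
LT 180: heading 45 -> 225
RT 90: heading 225 -> 135
RT 270: heading 135 -> 225
FD 15: (2.364,16.364) -> (-8.243,5.757) [heading=225, draw]
Final: pos=(-8.243,5.757), heading=225, 2 segment(s) drawn

Answer: -8.243 5.757 225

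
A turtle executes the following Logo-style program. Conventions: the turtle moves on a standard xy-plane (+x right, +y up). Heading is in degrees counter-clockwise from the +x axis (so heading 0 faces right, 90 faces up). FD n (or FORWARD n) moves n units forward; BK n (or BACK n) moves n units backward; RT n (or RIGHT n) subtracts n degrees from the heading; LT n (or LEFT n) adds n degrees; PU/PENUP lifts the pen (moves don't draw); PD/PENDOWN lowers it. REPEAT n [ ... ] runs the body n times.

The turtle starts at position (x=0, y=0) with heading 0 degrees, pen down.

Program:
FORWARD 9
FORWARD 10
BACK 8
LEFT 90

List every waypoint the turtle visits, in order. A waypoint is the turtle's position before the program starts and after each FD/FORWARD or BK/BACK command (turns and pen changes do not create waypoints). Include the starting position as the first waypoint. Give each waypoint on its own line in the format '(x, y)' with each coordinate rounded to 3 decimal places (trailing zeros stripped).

Answer: (0, 0)
(9, 0)
(19, 0)
(11, 0)

Derivation:
Executing turtle program step by step:
Start: pos=(0,0), heading=0, pen down
FD 9: (0,0) -> (9,0) [heading=0, draw]
FD 10: (9,0) -> (19,0) [heading=0, draw]
BK 8: (19,0) -> (11,0) [heading=0, draw]
LT 90: heading 0 -> 90
Final: pos=(11,0), heading=90, 3 segment(s) drawn
Waypoints (4 total):
(0, 0)
(9, 0)
(19, 0)
(11, 0)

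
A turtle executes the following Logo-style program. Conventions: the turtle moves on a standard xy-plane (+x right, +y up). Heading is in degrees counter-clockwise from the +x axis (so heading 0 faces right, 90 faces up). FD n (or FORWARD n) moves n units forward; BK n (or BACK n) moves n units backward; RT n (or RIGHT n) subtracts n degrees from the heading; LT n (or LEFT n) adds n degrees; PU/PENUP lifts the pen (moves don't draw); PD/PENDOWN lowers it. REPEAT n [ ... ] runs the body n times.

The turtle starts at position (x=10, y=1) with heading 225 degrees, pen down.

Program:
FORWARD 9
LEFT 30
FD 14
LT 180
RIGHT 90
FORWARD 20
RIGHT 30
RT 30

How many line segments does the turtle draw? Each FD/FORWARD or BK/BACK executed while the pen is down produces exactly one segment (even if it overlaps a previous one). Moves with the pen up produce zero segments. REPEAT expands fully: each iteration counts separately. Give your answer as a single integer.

Executing turtle program step by step:
Start: pos=(10,1), heading=225, pen down
FD 9: (10,1) -> (3.636,-5.364) [heading=225, draw]
LT 30: heading 225 -> 255
FD 14: (3.636,-5.364) -> (0.013,-18.887) [heading=255, draw]
LT 180: heading 255 -> 75
RT 90: heading 75 -> 345
FD 20: (0.013,-18.887) -> (19.331,-24.063) [heading=345, draw]
RT 30: heading 345 -> 315
RT 30: heading 315 -> 285
Final: pos=(19.331,-24.063), heading=285, 3 segment(s) drawn
Segments drawn: 3

Answer: 3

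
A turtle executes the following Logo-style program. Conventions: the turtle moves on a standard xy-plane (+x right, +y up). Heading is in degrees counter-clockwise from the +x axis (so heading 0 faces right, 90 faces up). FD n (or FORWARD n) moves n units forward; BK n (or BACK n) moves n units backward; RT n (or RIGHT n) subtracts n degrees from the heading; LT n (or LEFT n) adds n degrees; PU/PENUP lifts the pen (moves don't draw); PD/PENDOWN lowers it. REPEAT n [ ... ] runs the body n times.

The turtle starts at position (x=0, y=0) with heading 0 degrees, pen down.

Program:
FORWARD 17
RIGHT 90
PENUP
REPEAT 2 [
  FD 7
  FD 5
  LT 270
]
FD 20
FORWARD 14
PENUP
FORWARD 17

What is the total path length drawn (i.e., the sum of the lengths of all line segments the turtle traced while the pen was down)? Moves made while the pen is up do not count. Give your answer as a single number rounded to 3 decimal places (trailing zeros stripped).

Executing turtle program step by step:
Start: pos=(0,0), heading=0, pen down
FD 17: (0,0) -> (17,0) [heading=0, draw]
RT 90: heading 0 -> 270
PU: pen up
REPEAT 2 [
  -- iteration 1/2 --
  FD 7: (17,0) -> (17,-7) [heading=270, move]
  FD 5: (17,-7) -> (17,-12) [heading=270, move]
  LT 270: heading 270 -> 180
  -- iteration 2/2 --
  FD 7: (17,-12) -> (10,-12) [heading=180, move]
  FD 5: (10,-12) -> (5,-12) [heading=180, move]
  LT 270: heading 180 -> 90
]
FD 20: (5,-12) -> (5,8) [heading=90, move]
FD 14: (5,8) -> (5,22) [heading=90, move]
PU: pen up
FD 17: (5,22) -> (5,39) [heading=90, move]
Final: pos=(5,39), heading=90, 1 segment(s) drawn

Segment lengths:
  seg 1: (0,0) -> (17,0), length = 17
Total = 17

Answer: 17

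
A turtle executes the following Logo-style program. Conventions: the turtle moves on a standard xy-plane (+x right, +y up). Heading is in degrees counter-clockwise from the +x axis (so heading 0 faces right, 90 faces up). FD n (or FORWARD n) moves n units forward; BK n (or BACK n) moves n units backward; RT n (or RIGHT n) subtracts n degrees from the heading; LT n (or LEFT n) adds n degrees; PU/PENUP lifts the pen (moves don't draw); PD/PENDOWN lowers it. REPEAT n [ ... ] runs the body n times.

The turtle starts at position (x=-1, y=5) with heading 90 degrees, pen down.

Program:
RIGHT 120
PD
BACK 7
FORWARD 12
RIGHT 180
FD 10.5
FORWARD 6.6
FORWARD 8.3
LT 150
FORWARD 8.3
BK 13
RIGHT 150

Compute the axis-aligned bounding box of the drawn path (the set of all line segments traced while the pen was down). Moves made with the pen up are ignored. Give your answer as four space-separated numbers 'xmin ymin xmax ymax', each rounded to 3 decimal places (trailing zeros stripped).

Executing turtle program step by step:
Start: pos=(-1,5), heading=90, pen down
RT 120: heading 90 -> 330
PD: pen down
BK 7: (-1,5) -> (-7.062,8.5) [heading=330, draw]
FD 12: (-7.062,8.5) -> (3.33,2.5) [heading=330, draw]
RT 180: heading 330 -> 150
FD 10.5: (3.33,2.5) -> (-5.763,7.75) [heading=150, draw]
FD 6.6: (-5.763,7.75) -> (-11.479,11.05) [heading=150, draw]
FD 8.3: (-11.479,11.05) -> (-18.667,15.2) [heading=150, draw]
LT 150: heading 150 -> 300
FD 8.3: (-18.667,15.2) -> (-14.517,8.012) [heading=300, draw]
BK 13: (-14.517,8.012) -> (-21.017,19.27) [heading=300, draw]
RT 150: heading 300 -> 150
Final: pos=(-21.017,19.27), heading=150, 7 segment(s) drawn

Segment endpoints: x in {-21.017, -18.667, -14.517, -11.479, -7.062, -5.763, -1, 3.33}, y in {2.5, 5, 7.75, 8.012, 8.5, 11.05, 15.2, 19.27}
xmin=-21.017, ymin=2.5, xmax=3.33, ymax=19.27

Answer: -21.017 2.5 3.33 19.27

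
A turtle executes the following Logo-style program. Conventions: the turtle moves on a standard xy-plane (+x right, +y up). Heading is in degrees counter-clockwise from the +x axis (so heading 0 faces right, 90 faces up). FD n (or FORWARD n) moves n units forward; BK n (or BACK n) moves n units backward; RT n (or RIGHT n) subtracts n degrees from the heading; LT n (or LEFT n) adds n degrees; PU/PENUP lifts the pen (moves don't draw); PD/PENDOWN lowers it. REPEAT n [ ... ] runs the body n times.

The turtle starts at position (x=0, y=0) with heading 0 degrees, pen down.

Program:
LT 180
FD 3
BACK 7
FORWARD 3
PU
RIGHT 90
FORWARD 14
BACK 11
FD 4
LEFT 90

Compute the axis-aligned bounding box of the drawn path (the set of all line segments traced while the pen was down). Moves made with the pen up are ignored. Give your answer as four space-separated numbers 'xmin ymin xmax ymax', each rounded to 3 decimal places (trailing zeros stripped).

Executing turtle program step by step:
Start: pos=(0,0), heading=0, pen down
LT 180: heading 0 -> 180
FD 3: (0,0) -> (-3,0) [heading=180, draw]
BK 7: (-3,0) -> (4,0) [heading=180, draw]
FD 3: (4,0) -> (1,0) [heading=180, draw]
PU: pen up
RT 90: heading 180 -> 90
FD 14: (1,0) -> (1,14) [heading=90, move]
BK 11: (1,14) -> (1,3) [heading=90, move]
FD 4: (1,3) -> (1,7) [heading=90, move]
LT 90: heading 90 -> 180
Final: pos=(1,7), heading=180, 3 segment(s) drawn

Segment endpoints: x in {-3, 0, 1, 4}, y in {0, 0, 0, 0}
xmin=-3, ymin=0, xmax=4, ymax=0

Answer: -3 0 4 0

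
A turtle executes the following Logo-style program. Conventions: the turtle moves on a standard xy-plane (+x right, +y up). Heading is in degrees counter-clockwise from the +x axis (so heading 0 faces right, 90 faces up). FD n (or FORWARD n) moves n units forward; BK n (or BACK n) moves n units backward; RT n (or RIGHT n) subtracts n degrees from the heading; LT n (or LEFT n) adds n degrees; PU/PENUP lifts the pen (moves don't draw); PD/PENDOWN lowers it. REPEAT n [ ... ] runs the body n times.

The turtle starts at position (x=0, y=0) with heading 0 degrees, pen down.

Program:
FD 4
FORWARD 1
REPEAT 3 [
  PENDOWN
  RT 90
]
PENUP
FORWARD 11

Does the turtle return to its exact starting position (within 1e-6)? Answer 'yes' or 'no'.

Executing turtle program step by step:
Start: pos=(0,0), heading=0, pen down
FD 4: (0,0) -> (4,0) [heading=0, draw]
FD 1: (4,0) -> (5,0) [heading=0, draw]
REPEAT 3 [
  -- iteration 1/3 --
  PD: pen down
  RT 90: heading 0 -> 270
  -- iteration 2/3 --
  PD: pen down
  RT 90: heading 270 -> 180
  -- iteration 3/3 --
  PD: pen down
  RT 90: heading 180 -> 90
]
PU: pen up
FD 11: (5,0) -> (5,11) [heading=90, move]
Final: pos=(5,11), heading=90, 2 segment(s) drawn

Start position: (0, 0)
Final position: (5, 11)
Distance = 12.083; >= 1e-6 -> NOT closed

Answer: no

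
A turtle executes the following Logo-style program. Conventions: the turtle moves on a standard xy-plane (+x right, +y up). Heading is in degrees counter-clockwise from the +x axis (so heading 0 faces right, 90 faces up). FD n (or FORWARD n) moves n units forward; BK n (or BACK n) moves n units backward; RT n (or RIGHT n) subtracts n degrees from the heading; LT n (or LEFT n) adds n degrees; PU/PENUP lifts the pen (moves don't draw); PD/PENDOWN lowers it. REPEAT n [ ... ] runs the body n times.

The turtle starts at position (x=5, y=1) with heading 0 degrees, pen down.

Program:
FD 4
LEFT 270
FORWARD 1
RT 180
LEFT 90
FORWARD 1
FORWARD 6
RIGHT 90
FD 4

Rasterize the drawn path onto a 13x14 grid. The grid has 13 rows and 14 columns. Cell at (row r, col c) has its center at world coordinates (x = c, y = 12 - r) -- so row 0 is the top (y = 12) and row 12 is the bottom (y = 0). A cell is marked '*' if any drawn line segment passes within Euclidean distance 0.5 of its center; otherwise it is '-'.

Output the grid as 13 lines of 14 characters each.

Segment 0: (5,1) -> (9,1)
Segment 1: (9,1) -> (9,0)
Segment 2: (9,0) -> (8,0)
Segment 3: (8,0) -> (2,0)
Segment 4: (2,0) -> (2,4)

Answer: --------------
--------------
--------------
--------------
--------------
--------------
--------------
--------------
--*-----------
--*-----------
--*-----------
--*--*****----
--********----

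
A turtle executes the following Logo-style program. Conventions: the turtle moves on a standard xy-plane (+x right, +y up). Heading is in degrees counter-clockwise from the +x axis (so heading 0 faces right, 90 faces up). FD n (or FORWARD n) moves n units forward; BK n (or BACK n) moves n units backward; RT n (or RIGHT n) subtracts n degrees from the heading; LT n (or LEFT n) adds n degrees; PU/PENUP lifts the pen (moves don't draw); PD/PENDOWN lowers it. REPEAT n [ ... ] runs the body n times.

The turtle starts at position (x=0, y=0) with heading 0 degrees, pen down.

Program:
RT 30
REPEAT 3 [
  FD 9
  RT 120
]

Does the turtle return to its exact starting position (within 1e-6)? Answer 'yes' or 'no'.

Executing turtle program step by step:
Start: pos=(0,0), heading=0, pen down
RT 30: heading 0 -> 330
REPEAT 3 [
  -- iteration 1/3 --
  FD 9: (0,0) -> (7.794,-4.5) [heading=330, draw]
  RT 120: heading 330 -> 210
  -- iteration 2/3 --
  FD 9: (7.794,-4.5) -> (0,-9) [heading=210, draw]
  RT 120: heading 210 -> 90
  -- iteration 3/3 --
  FD 9: (0,-9) -> (0,0) [heading=90, draw]
  RT 120: heading 90 -> 330
]
Final: pos=(0,0), heading=330, 3 segment(s) drawn

Start position: (0, 0)
Final position: (0, 0)
Distance = 0; < 1e-6 -> CLOSED

Answer: yes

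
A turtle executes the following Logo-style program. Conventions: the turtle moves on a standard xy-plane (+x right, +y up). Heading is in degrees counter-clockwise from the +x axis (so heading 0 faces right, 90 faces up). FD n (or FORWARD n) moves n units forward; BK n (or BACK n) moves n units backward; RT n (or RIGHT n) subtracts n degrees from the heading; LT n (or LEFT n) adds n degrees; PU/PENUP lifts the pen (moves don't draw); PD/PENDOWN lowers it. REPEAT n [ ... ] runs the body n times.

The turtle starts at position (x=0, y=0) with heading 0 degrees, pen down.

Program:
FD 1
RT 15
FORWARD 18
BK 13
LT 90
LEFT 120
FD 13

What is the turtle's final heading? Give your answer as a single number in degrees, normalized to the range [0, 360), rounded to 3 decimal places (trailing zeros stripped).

Executing turtle program step by step:
Start: pos=(0,0), heading=0, pen down
FD 1: (0,0) -> (1,0) [heading=0, draw]
RT 15: heading 0 -> 345
FD 18: (1,0) -> (18.387,-4.659) [heading=345, draw]
BK 13: (18.387,-4.659) -> (5.83,-1.294) [heading=345, draw]
LT 90: heading 345 -> 75
LT 120: heading 75 -> 195
FD 13: (5.83,-1.294) -> (-6.727,-4.659) [heading=195, draw]
Final: pos=(-6.727,-4.659), heading=195, 4 segment(s) drawn

Answer: 195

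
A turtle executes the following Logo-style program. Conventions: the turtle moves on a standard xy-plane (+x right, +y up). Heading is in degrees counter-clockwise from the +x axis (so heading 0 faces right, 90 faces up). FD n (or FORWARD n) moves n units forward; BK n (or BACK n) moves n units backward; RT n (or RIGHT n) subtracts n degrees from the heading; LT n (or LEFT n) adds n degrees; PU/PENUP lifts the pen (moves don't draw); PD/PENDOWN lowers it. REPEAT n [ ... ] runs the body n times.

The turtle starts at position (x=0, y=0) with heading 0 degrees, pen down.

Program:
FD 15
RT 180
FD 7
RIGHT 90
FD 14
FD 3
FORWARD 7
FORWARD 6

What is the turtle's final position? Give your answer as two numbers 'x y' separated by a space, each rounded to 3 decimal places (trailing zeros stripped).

Answer: 8 30

Derivation:
Executing turtle program step by step:
Start: pos=(0,0), heading=0, pen down
FD 15: (0,0) -> (15,0) [heading=0, draw]
RT 180: heading 0 -> 180
FD 7: (15,0) -> (8,0) [heading=180, draw]
RT 90: heading 180 -> 90
FD 14: (8,0) -> (8,14) [heading=90, draw]
FD 3: (8,14) -> (8,17) [heading=90, draw]
FD 7: (8,17) -> (8,24) [heading=90, draw]
FD 6: (8,24) -> (8,30) [heading=90, draw]
Final: pos=(8,30), heading=90, 6 segment(s) drawn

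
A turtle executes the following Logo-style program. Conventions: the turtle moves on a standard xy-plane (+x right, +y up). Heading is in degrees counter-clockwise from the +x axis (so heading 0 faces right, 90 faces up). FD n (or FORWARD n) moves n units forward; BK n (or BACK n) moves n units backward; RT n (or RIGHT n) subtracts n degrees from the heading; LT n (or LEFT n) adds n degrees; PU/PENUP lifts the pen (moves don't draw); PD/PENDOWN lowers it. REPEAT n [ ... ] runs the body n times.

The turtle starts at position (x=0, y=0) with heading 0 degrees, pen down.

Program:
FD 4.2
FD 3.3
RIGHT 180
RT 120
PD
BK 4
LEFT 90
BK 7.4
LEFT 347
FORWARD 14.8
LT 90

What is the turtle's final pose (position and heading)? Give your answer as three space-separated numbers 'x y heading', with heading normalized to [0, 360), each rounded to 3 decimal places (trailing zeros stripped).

Executing turtle program step by step:
Start: pos=(0,0), heading=0, pen down
FD 4.2: (0,0) -> (4.2,0) [heading=0, draw]
FD 3.3: (4.2,0) -> (7.5,0) [heading=0, draw]
RT 180: heading 0 -> 180
RT 120: heading 180 -> 60
PD: pen down
BK 4: (7.5,0) -> (5.5,-3.464) [heading=60, draw]
LT 90: heading 60 -> 150
BK 7.4: (5.5,-3.464) -> (11.909,-7.164) [heading=150, draw]
LT 347: heading 150 -> 137
FD 14.8: (11.909,-7.164) -> (1.085,2.929) [heading=137, draw]
LT 90: heading 137 -> 227
Final: pos=(1.085,2.929), heading=227, 5 segment(s) drawn

Answer: 1.085 2.929 227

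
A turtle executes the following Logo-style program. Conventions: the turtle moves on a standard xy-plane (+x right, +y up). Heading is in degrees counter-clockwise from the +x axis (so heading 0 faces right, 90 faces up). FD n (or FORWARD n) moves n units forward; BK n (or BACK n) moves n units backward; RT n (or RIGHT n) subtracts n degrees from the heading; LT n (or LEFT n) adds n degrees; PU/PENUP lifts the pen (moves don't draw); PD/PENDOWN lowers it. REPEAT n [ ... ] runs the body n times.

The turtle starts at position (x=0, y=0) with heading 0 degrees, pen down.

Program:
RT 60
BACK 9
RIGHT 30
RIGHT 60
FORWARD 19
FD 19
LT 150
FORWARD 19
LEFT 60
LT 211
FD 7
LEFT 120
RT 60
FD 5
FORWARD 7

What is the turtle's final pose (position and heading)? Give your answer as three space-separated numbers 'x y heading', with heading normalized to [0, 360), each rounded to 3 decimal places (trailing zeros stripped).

Answer: -7.791 -24.022 331

Derivation:
Executing turtle program step by step:
Start: pos=(0,0), heading=0, pen down
RT 60: heading 0 -> 300
BK 9: (0,0) -> (-4.5,7.794) [heading=300, draw]
RT 30: heading 300 -> 270
RT 60: heading 270 -> 210
FD 19: (-4.5,7.794) -> (-20.954,-1.706) [heading=210, draw]
FD 19: (-20.954,-1.706) -> (-37.409,-11.206) [heading=210, draw]
LT 150: heading 210 -> 0
FD 19: (-37.409,-11.206) -> (-18.409,-11.206) [heading=0, draw]
LT 60: heading 0 -> 60
LT 211: heading 60 -> 271
FD 7: (-18.409,-11.206) -> (-18.287,-18.205) [heading=271, draw]
LT 120: heading 271 -> 31
RT 60: heading 31 -> 331
FD 5: (-18.287,-18.205) -> (-13.914,-20.629) [heading=331, draw]
FD 7: (-13.914,-20.629) -> (-7.791,-24.022) [heading=331, draw]
Final: pos=(-7.791,-24.022), heading=331, 7 segment(s) drawn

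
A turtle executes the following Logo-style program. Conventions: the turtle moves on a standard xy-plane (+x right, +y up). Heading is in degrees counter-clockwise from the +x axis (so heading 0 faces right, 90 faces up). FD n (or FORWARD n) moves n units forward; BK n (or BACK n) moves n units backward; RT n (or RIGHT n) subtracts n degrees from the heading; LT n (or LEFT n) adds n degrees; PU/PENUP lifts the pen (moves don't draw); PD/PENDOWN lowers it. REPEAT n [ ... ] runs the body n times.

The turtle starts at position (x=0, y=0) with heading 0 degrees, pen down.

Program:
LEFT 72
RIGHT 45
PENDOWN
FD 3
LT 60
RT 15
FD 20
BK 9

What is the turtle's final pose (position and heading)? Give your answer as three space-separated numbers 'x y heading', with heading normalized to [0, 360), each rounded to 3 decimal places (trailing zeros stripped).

Executing turtle program step by step:
Start: pos=(0,0), heading=0, pen down
LT 72: heading 0 -> 72
RT 45: heading 72 -> 27
PD: pen down
FD 3: (0,0) -> (2.673,1.362) [heading=27, draw]
LT 60: heading 27 -> 87
RT 15: heading 87 -> 72
FD 20: (2.673,1.362) -> (8.853,20.383) [heading=72, draw]
BK 9: (8.853,20.383) -> (6.072,11.824) [heading=72, draw]
Final: pos=(6.072,11.824), heading=72, 3 segment(s) drawn

Answer: 6.072 11.824 72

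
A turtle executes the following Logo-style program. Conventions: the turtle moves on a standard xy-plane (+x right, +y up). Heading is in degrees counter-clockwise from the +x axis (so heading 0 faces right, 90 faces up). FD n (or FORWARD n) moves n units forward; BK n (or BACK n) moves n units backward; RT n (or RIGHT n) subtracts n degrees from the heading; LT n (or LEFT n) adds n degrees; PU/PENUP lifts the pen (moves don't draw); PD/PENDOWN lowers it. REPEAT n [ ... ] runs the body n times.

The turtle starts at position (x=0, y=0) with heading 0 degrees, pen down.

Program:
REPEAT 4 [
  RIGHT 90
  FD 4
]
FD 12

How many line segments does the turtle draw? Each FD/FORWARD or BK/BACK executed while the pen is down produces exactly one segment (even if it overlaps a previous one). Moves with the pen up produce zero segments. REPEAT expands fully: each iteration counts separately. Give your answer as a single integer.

Executing turtle program step by step:
Start: pos=(0,0), heading=0, pen down
REPEAT 4 [
  -- iteration 1/4 --
  RT 90: heading 0 -> 270
  FD 4: (0,0) -> (0,-4) [heading=270, draw]
  -- iteration 2/4 --
  RT 90: heading 270 -> 180
  FD 4: (0,-4) -> (-4,-4) [heading=180, draw]
  -- iteration 3/4 --
  RT 90: heading 180 -> 90
  FD 4: (-4,-4) -> (-4,0) [heading=90, draw]
  -- iteration 4/4 --
  RT 90: heading 90 -> 0
  FD 4: (-4,0) -> (0,0) [heading=0, draw]
]
FD 12: (0,0) -> (12,0) [heading=0, draw]
Final: pos=(12,0), heading=0, 5 segment(s) drawn
Segments drawn: 5

Answer: 5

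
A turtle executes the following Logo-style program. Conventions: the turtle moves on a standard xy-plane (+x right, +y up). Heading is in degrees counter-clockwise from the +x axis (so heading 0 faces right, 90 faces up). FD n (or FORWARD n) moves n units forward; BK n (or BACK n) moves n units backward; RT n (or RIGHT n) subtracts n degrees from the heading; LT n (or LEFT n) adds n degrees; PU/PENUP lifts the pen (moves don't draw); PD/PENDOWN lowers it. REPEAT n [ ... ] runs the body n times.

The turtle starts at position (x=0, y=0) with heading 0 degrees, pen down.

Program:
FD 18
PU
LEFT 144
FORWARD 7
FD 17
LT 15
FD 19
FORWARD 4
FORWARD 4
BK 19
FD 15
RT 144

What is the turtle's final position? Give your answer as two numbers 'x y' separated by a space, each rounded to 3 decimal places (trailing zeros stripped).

Answer: -22.889 22.349

Derivation:
Executing turtle program step by step:
Start: pos=(0,0), heading=0, pen down
FD 18: (0,0) -> (18,0) [heading=0, draw]
PU: pen up
LT 144: heading 0 -> 144
FD 7: (18,0) -> (12.337,4.114) [heading=144, move]
FD 17: (12.337,4.114) -> (-1.416,14.107) [heading=144, move]
LT 15: heading 144 -> 159
FD 19: (-1.416,14.107) -> (-19.154,20.916) [heading=159, move]
FD 4: (-19.154,20.916) -> (-22.889,22.349) [heading=159, move]
FD 4: (-22.889,22.349) -> (-26.623,23.783) [heading=159, move]
BK 19: (-26.623,23.783) -> (-8.885,16.974) [heading=159, move]
FD 15: (-8.885,16.974) -> (-22.889,22.349) [heading=159, move]
RT 144: heading 159 -> 15
Final: pos=(-22.889,22.349), heading=15, 1 segment(s) drawn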